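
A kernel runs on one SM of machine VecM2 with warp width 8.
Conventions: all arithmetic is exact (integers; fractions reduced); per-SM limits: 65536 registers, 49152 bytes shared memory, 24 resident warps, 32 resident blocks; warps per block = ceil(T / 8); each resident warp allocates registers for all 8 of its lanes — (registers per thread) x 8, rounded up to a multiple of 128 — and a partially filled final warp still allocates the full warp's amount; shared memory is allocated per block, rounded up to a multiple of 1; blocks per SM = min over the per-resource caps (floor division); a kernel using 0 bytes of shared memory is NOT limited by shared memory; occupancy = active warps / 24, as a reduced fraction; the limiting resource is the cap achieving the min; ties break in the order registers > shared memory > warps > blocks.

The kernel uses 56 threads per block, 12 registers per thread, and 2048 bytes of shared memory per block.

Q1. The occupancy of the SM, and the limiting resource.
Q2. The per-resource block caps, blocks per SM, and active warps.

Answer: occupancy 7/8, limited by warps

registers: 73 blocks
shared memory: 24 blocks
warps: 3 blocks
blocks: 32 blocks

Answer: 3 blocks, 21 active warps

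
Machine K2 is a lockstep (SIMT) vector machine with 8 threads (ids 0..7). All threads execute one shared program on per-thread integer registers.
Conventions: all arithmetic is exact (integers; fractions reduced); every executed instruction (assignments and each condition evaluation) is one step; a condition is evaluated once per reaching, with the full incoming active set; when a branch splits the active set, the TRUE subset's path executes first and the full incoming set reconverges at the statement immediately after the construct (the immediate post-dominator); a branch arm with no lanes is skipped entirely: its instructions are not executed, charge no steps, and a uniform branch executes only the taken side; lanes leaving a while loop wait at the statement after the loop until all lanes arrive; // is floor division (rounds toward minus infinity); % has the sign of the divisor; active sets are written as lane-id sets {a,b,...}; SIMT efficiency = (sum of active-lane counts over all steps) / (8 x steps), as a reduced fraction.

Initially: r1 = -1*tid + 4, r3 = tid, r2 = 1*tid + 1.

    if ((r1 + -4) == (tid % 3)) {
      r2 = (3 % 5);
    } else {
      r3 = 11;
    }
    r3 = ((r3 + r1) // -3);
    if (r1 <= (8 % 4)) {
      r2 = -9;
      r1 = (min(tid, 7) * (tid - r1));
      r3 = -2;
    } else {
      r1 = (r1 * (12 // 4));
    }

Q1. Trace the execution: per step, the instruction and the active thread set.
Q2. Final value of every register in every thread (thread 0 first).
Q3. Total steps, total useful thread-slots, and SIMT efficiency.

step 0: eval ((r1 + -4) == (tid % 3)) {0,1,2,3,4,5,6,7}
step 1: r2 <- (3 % 5)                {0}
step 2: r3 <- 11                     {1,2,3,4,5,6,7}
step 3: r3 <- ((r3 + r1) // -3)      {0,1,2,3,4,5,6,7}
step 4: eval (r1 <= (8 % 4))         {0,1,2,3,4,5,6,7}
step 5: r2 <- -9                     {4,5,6,7}
step 6: r1 <- (min(tid, 7) * (tid - r1)) {4,5,6,7}
step 7: r3 <- -2                     {4,5,6,7}
step 8: r1 <- (r1 * (12 // 4))       {0,1,2,3}

Answer: 9 steps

r1: 12,9,6,3,16,30,48,70
r3: -2,-5,-5,-4,-2,-2,-2,-2
r2: 3,2,3,4,-9,-9,-9,-9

steps = 9; useful = 48; efficiency = 48/72 = 2/3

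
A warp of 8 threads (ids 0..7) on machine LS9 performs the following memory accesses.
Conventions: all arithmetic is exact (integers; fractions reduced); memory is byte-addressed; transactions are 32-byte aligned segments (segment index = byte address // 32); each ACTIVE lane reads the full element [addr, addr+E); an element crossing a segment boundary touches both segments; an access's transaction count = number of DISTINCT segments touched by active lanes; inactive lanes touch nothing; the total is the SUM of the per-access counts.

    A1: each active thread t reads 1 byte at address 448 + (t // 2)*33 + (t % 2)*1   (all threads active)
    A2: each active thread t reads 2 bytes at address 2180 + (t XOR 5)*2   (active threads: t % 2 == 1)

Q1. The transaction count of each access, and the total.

A1: 4 transactions
A2: 1 transaction

Answer: 4,1; total 5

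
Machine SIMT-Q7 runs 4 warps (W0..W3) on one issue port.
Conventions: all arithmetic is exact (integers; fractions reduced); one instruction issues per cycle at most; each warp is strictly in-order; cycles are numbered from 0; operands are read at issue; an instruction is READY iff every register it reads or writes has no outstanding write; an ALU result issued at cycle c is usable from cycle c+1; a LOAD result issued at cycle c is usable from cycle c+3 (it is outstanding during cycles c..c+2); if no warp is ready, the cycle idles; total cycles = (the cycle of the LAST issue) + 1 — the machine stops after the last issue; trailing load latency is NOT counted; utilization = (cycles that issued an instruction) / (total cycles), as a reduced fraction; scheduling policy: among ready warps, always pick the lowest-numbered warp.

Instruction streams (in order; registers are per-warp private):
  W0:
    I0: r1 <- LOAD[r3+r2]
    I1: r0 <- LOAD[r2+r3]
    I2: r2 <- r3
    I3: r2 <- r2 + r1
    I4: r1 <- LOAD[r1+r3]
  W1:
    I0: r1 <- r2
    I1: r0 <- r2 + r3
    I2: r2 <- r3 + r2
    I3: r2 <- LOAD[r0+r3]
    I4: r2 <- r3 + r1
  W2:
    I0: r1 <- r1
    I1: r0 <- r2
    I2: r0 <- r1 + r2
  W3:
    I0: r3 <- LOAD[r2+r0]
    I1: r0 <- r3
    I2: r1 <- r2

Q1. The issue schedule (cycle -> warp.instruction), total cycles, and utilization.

cycle 0: W0.I0
cycle 1: W0.I1
cycle 2: W0.I2
cycle 3: W0.I3
cycle 4: W0.I4
cycle 5: W1.I0
cycle 6: W1.I1
cycle 7: W1.I2
cycle 8: W1.I3
cycle 9: W2.I0
cycle 10: W2.I1
cycle 11: W1.I4
cycle 12: W2.I2
cycle 13: W3.I0
cycle 14: idle
cycle 15: idle
cycle 16: W3.I1
cycle 17: W3.I2

Answer: 18 cycles, utilization 8/9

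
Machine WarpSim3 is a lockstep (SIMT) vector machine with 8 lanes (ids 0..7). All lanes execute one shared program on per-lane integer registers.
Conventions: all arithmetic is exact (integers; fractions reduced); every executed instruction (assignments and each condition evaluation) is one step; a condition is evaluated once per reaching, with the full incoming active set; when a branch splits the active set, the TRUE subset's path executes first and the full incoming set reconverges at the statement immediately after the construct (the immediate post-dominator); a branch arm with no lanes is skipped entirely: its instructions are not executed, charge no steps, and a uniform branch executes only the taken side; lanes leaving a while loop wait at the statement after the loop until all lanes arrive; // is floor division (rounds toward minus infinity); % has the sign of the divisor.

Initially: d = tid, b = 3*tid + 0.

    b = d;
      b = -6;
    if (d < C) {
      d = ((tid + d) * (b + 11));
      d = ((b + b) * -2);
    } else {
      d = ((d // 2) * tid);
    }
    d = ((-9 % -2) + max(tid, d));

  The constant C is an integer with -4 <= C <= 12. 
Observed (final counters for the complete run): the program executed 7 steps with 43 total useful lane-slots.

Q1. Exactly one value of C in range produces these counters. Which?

Answer: C = 3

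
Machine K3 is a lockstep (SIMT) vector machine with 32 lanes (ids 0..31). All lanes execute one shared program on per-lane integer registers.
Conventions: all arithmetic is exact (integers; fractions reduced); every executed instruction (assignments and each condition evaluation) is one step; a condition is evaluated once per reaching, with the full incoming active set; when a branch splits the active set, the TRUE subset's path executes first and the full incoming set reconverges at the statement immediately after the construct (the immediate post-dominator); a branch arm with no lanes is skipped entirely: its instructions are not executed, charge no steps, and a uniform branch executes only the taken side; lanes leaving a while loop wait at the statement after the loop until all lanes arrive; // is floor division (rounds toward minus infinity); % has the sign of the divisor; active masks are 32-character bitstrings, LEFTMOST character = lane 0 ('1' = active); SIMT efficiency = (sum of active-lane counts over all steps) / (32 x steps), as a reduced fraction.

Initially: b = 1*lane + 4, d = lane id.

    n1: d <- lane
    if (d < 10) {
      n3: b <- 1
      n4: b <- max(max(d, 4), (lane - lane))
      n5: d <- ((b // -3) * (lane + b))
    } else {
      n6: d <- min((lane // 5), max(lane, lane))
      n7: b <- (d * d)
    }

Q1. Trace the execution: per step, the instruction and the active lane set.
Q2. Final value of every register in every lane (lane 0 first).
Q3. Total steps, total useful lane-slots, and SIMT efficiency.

step 0: d <- lane                    11111111111111111111111111111111
step 1: eval (d < 10)                11111111111111111111111111111111
step 2: b <- 1                       11111111110000000000000000000000
step 3: b <- max(max(d, 4), (lane - lane)) 11111111110000000000000000000000
step 4: d <- ((b // -3) * (lane + b)) 11111111110000000000000000000000
step 5: d <- min((lane // 5), max(lane, lane)) 00000000001111111111111111111111
step 6: b <- (d * d)                 00000000001111111111111111111111

Answer: 7 steps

b: 4,4,4,4,4,5,6,7,8,9,4,4,4,4,4,9,9,9,9,9,16,16,16,16,16,25,25,25,25,25,36,36
d: -8,-10,-12,-14,-16,-20,-24,-42,-48,-54,2,2,2,2,2,3,3,3,3,3,4,4,4,4,4,5,5,5,5,5,6,6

steps = 7; useful = 138; efficiency = 138/224 = 69/112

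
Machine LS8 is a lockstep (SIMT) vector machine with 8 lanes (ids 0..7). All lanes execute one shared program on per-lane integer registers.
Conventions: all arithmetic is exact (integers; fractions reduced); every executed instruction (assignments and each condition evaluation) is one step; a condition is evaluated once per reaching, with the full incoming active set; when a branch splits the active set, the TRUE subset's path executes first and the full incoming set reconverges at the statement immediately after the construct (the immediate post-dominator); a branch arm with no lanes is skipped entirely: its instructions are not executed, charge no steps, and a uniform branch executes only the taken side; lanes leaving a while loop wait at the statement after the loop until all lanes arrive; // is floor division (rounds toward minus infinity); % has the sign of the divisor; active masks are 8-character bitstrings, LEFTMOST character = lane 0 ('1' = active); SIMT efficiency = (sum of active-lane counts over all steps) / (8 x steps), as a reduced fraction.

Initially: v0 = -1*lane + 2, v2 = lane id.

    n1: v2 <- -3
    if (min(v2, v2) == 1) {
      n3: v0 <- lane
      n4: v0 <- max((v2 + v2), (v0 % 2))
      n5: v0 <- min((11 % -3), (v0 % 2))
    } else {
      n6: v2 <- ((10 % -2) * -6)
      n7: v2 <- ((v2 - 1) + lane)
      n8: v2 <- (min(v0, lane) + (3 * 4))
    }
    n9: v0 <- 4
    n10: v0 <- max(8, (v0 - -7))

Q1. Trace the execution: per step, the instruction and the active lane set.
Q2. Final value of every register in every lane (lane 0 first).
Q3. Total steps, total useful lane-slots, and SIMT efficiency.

step 0: v2 <- -3                     11111111
step 1: eval (min(v2, v2) == 1)      11111111
step 2: v2 <- ((10 % -2) * -6)       11111111
step 3: v2 <- ((v2 - 1) + lane)      11111111
step 4: v2 <- (min(v0, lane) + (3 * 4)) 11111111
step 5: v0 <- 4                      11111111
step 6: v0 <- max(8, (v0 - -7))      11111111

Answer: 7 steps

v0: 11,11,11,11,11,11,11,11
v2: 12,13,12,11,10,9,8,7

steps = 7; useful = 56; efficiency = 56/56 = 1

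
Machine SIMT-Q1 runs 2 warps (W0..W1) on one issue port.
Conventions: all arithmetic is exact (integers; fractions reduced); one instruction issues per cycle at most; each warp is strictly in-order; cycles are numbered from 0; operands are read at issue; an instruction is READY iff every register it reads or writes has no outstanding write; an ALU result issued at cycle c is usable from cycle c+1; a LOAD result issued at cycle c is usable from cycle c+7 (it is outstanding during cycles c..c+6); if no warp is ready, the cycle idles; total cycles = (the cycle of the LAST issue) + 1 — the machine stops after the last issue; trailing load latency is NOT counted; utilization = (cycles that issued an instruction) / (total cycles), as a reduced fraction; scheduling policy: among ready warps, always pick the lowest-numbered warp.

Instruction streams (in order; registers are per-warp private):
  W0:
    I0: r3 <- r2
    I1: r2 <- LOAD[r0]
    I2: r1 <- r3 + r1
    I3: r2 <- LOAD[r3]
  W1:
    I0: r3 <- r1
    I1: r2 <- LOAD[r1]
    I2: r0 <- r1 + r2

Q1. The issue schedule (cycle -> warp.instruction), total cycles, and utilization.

cycle 0: W0.I0
cycle 1: W0.I1
cycle 2: W0.I2
cycle 3: W1.I0
cycle 4: W1.I1
cycle 5: idle
cycle 6: idle
cycle 7: idle
cycle 8: W0.I3
cycle 9: idle
cycle 10: idle
cycle 11: W1.I2

Answer: 12 cycles, utilization 7/12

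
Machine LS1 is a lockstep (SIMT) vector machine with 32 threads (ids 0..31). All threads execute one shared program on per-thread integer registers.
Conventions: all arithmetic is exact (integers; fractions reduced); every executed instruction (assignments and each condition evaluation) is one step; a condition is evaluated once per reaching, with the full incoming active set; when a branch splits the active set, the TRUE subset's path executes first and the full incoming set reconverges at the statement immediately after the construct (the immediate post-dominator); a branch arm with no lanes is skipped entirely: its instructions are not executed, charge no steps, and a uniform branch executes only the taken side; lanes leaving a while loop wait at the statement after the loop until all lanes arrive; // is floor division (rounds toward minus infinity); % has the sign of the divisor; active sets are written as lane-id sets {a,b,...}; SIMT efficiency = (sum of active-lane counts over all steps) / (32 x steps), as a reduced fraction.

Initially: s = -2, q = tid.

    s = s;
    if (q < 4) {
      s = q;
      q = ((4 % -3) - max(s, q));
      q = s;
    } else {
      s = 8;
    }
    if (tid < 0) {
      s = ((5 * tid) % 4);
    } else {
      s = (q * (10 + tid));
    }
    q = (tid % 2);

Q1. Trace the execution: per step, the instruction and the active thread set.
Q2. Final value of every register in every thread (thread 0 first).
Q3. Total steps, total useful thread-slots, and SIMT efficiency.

step 0: s <- s                       {0,1,2,3,4,5,6,7,8,9,10,11,12,13,14,15,16,17,18,19,20,21,22,23,24,25,26,27,28,29,30,31}
step 1: eval (q < 4)                 {0,1,2,3,4,5,6,7,8,9,10,11,12,13,14,15,16,17,18,19,20,21,22,23,24,25,26,27,28,29,30,31}
step 2: s <- q                       {0,1,2,3}
step 3: q <- ((4 % -3) - max(s, q))  {0,1,2,3}
step 4: q <- s                       {0,1,2,3}
step 5: s <- 8                       {4,5,6,7,8,9,10,11,12,13,14,15,16,17,18,19,20,21,22,23,24,25,26,27,28,29,30,31}
step 6: eval (tid < 0)               {0,1,2,3,4,5,6,7,8,9,10,11,12,13,14,15,16,17,18,19,20,21,22,23,24,25,26,27,28,29,30,31}
step 7: s <- (q * (10 + tid))        {0,1,2,3,4,5,6,7,8,9,10,11,12,13,14,15,16,17,18,19,20,21,22,23,24,25,26,27,28,29,30,31}
step 8: q <- (tid % 2)               {0,1,2,3,4,5,6,7,8,9,10,11,12,13,14,15,16,17,18,19,20,21,22,23,24,25,26,27,28,29,30,31}

Answer: 9 steps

s: 0,11,24,39,56,75,96,119,144,171,200,231,264,299,336,375,416,459,504,551,600,651,704,759,816,875,936,999,1064,1131,1200,1271
q: 0,1,0,1,0,1,0,1,0,1,0,1,0,1,0,1,0,1,0,1,0,1,0,1,0,1,0,1,0,1,0,1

steps = 9; useful = 200; efficiency = 200/288 = 25/36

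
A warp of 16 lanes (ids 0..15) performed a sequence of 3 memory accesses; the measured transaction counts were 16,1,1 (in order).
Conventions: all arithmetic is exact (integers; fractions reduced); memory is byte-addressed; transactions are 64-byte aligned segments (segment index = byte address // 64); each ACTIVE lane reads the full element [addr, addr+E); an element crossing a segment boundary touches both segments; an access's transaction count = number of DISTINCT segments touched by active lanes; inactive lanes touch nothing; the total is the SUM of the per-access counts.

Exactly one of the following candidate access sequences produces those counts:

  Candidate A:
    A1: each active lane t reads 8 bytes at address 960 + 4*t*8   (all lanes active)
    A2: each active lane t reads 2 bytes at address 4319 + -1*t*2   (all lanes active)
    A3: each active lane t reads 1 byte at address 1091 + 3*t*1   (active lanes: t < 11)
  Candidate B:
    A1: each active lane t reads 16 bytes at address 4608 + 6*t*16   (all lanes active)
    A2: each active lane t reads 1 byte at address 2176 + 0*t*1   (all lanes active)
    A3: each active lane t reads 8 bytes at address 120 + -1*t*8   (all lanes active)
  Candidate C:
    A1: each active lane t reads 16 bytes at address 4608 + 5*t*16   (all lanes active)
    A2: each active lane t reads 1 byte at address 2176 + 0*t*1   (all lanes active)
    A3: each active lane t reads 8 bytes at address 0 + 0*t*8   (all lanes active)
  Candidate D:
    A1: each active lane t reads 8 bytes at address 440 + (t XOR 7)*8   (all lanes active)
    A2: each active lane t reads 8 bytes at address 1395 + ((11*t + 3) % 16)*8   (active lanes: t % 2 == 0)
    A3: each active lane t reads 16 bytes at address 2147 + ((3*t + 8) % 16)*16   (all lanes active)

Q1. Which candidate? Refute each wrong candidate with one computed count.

A: A1 gives 8 transactions, not 16
B: A3 gives 2 transactions, not 1
D: A1 gives 3 transactions, not 16
C: all counts match (16,1,1)

Answer: C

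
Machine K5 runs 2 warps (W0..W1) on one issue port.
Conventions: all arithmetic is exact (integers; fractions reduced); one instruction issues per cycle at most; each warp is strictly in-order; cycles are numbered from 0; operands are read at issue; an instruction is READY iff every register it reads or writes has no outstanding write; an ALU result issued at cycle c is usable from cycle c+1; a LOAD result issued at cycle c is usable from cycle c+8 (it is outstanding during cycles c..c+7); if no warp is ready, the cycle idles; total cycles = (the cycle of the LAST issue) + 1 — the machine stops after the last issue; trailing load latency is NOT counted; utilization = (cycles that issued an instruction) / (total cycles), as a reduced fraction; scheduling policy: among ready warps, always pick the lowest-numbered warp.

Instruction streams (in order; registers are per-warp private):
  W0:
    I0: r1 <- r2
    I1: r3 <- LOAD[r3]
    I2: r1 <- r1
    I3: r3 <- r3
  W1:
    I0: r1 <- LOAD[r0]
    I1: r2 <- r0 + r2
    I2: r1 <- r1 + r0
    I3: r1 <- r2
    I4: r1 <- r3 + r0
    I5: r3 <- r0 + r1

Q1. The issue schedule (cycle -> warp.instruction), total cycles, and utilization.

cycle 0: W0.I0
cycle 1: W0.I1
cycle 2: W0.I2
cycle 3: W1.I0
cycle 4: W1.I1
cycle 5: idle
cycle 6: idle
cycle 7: idle
cycle 8: idle
cycle 9: W0.I3
cycle 10: idle
cycle 11: W1.I2
cycle 12: W1.I3
cycle 13: W1.I4
cycle 14: W1.I5

Answer: 15 cycles, utilization 2/3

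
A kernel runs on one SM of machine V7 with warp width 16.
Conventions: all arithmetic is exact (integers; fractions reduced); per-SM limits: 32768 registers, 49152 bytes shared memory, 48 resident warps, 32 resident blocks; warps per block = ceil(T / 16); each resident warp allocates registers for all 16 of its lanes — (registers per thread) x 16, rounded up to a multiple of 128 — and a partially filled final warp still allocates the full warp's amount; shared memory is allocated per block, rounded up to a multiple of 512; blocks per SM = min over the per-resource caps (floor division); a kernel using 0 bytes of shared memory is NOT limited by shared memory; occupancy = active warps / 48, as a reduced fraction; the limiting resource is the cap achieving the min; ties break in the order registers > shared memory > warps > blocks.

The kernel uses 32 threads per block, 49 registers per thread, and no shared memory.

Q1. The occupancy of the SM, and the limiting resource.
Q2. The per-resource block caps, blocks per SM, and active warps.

Answer: occupancy 3/4, limited by registers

registers: 18 blocks
shared memory: no limit (kernel uses none)
warps: 24 blocks
blocks: 32 blocks

Answer: 18 blocks, 36 active warps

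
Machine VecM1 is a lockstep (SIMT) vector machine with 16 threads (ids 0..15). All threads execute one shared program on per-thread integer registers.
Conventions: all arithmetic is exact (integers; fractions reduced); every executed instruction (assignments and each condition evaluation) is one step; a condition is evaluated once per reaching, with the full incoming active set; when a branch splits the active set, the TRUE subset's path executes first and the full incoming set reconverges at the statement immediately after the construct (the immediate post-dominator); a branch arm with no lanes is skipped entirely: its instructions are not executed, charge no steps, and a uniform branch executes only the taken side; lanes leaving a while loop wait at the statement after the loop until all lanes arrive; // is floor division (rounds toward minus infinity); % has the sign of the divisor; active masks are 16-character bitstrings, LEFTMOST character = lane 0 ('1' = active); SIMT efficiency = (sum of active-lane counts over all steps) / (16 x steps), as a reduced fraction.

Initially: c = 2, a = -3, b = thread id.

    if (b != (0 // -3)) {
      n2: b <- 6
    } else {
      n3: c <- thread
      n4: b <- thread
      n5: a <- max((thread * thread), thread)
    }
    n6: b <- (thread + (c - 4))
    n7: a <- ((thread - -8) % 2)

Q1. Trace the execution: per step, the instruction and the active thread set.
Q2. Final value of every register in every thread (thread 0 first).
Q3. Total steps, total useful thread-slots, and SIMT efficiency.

step 0: eval (b != (0 // -3))        1111111111111111
step 1: b <- 6                       0111111111111111
step 2: c <- thread                  1000000000000000
step 3: b <- thread                  1000000000000000
step 4: a <- max((thread * thread), thread) 1000000000000000
step 5: b <- (thread + (c - 4))      1111111111111111
step 6: a <- ((thread - -8) % 2)     1111111111111111

Answer: 7 steps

c: 0,2,2,2,2,2,2,2,2,2,2,2,2,2,2,2
a: 0,1,0,1,0,1,0,1,0,1,0,1,0,1,0,1
b: -4,-1,0,1,2,3,4,5,6,7,8,9,10,11,12,13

steps = 7; useful = 66; efficiency = 66/112 = 33/56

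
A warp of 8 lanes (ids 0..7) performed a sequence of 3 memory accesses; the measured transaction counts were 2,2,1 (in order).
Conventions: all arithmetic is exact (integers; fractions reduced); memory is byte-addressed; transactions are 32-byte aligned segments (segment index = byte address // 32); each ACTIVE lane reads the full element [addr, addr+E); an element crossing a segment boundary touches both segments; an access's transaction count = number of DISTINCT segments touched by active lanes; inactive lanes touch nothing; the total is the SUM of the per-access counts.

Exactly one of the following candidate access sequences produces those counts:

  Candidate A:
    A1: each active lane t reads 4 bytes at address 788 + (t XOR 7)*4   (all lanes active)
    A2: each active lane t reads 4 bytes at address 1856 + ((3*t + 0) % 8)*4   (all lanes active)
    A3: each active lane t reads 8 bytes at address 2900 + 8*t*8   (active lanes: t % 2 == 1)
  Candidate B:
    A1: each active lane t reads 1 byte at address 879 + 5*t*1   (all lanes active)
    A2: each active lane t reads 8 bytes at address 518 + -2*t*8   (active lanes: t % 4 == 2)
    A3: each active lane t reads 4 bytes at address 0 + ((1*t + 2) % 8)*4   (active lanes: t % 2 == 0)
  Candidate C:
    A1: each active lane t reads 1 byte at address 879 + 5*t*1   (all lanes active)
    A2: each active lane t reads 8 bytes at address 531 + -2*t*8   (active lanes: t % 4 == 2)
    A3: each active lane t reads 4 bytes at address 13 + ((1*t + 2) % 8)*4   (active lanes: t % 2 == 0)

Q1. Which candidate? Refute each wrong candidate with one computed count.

A: A2 gives 1 transaction, not 2
C: A3 gives 2 transactions, not 1
B: all counts match (2,2,1)

Answer: B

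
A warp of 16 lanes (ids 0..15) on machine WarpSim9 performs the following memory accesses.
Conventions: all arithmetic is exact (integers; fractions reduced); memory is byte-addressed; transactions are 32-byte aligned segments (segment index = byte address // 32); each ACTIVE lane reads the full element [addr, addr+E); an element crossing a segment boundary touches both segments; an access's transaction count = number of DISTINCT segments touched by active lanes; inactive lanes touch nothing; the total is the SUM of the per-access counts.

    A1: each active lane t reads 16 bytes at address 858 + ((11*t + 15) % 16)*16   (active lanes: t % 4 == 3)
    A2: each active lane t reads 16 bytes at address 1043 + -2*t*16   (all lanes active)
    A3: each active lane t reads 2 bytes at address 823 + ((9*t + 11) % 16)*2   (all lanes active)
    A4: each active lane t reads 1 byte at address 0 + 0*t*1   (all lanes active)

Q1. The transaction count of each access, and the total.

A1: 8 transactions
A2: 17 transactions
A3: 2 transactions
A4: 1 transaction

Answer: 8,17,2,1; total 28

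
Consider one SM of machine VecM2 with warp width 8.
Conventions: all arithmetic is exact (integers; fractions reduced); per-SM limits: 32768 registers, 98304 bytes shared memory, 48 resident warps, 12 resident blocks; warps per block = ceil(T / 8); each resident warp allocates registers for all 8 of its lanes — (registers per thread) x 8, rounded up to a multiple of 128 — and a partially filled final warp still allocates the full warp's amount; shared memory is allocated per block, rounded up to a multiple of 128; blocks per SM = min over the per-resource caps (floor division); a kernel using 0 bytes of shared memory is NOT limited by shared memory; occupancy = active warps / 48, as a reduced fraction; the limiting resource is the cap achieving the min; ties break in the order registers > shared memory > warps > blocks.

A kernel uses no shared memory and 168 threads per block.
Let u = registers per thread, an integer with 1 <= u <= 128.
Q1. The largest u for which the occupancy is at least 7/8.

Answer: u = 96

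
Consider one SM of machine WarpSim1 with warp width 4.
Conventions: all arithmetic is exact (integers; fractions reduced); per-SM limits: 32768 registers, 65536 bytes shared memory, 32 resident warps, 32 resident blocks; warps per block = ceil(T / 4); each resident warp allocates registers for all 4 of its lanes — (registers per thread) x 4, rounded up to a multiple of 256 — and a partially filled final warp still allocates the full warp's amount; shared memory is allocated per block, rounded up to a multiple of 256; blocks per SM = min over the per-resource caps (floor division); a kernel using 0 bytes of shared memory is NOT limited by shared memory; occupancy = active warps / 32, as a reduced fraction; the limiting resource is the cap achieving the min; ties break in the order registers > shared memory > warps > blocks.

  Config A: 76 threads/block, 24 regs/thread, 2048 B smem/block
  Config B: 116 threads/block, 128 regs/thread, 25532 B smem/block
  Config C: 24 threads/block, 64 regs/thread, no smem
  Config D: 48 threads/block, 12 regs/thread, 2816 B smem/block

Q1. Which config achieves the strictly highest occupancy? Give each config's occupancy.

occupancies: A 19/32, B 29/32, C 15/16, D 3/4

Answer: C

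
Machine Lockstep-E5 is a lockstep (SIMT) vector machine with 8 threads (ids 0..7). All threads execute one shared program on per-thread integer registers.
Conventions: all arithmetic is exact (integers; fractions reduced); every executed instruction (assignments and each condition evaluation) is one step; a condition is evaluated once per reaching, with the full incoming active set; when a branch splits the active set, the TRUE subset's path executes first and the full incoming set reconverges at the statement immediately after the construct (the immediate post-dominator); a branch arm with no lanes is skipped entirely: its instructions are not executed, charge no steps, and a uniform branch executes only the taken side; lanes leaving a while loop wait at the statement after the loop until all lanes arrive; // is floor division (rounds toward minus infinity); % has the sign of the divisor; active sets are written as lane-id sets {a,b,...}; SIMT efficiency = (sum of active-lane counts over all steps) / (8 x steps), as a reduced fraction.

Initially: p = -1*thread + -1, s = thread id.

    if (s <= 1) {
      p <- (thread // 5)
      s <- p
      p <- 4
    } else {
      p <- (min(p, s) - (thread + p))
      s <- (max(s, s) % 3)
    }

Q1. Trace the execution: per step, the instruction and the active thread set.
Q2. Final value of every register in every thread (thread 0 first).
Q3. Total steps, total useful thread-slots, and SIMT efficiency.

step 0: eval (s <= 1)                {0,1,2,3,4,5,6,7}
step 1: p <- (thread // 5)           {0,1}
step 2: s <- p                       {0,1}
step 3: p <- 4                       {0,1}
step 4: p <- (min(p, s) - (thread + p)) {2,3,4,5,6,7}
step 5: s <- (max(s, s) % 3)         {2,3,4,5,6,7}

Answer: 6 steps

p: 4,4,-2,-3,-4,-5,-6,-7
s: 0,0,2,0,1,2,0,1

steps = 6; useful = 26; efficiency = 26/48 = 13/24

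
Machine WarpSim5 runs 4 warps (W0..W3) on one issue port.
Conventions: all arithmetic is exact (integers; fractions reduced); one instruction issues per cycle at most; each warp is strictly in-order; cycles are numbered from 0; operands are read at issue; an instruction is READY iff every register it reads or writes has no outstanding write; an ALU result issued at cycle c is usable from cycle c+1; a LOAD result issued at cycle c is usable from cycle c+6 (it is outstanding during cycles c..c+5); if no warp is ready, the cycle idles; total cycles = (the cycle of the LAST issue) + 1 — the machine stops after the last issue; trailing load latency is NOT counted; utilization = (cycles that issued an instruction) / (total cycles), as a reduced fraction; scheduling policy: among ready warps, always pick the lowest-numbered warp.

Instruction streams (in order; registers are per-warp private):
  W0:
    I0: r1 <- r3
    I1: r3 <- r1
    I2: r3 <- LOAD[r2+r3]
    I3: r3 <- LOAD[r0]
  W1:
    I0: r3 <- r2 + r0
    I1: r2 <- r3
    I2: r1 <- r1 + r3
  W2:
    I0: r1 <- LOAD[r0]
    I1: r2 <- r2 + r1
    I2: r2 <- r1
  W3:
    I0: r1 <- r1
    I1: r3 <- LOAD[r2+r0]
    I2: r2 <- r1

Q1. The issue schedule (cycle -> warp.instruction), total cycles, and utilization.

cycle 0: W0.I0
cycle 1: W0.I1
cycle 2: W0.I2
cycle 3: W1.I0
cycle 4: W1.I1
cycle 5: W1.I2
cycle 6: W2.I0
cycle 7: W3.I0
cycle 8: W0.I3
cycle 9: W3.I1
cycle 10: W3.I2
cycle 11: idle
cycle 12: W2.I1
cycle 13: W2.I2

Answer: 14 cycles, utilization 13/14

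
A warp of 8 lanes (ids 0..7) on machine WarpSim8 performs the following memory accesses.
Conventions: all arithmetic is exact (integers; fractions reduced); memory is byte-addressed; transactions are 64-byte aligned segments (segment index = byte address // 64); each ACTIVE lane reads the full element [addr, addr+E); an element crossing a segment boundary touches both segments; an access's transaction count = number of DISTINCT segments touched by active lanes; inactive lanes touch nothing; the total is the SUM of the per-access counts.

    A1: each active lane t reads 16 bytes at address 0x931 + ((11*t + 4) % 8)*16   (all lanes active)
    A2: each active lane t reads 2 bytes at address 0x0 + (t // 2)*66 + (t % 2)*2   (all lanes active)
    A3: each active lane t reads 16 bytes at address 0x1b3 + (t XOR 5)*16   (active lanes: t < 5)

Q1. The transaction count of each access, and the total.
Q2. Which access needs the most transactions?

A1: 3 transactions
A2: 4 transactions
A3: 2 transactions

Answer: 3,4,2; total 9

Answer: A2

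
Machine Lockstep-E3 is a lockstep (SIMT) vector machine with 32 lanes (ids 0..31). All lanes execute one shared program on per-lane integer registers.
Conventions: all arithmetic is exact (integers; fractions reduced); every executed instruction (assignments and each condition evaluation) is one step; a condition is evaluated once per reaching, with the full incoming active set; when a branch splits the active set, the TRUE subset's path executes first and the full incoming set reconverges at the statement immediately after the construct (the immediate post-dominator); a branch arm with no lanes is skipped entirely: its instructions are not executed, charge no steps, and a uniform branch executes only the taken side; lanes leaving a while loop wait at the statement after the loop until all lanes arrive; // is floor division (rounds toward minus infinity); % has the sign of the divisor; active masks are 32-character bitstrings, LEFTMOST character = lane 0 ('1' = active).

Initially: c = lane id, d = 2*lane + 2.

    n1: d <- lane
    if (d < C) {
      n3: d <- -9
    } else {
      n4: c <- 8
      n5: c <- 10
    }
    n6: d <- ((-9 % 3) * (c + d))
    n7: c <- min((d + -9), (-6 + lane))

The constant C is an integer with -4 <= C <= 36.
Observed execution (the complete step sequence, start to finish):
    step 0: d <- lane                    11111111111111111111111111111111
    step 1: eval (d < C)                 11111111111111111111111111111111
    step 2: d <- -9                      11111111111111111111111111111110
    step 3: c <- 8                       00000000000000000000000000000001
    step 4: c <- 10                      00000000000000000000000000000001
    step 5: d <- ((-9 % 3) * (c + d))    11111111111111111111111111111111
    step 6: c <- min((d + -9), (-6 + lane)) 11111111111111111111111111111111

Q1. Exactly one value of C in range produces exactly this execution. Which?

Answer: C = 31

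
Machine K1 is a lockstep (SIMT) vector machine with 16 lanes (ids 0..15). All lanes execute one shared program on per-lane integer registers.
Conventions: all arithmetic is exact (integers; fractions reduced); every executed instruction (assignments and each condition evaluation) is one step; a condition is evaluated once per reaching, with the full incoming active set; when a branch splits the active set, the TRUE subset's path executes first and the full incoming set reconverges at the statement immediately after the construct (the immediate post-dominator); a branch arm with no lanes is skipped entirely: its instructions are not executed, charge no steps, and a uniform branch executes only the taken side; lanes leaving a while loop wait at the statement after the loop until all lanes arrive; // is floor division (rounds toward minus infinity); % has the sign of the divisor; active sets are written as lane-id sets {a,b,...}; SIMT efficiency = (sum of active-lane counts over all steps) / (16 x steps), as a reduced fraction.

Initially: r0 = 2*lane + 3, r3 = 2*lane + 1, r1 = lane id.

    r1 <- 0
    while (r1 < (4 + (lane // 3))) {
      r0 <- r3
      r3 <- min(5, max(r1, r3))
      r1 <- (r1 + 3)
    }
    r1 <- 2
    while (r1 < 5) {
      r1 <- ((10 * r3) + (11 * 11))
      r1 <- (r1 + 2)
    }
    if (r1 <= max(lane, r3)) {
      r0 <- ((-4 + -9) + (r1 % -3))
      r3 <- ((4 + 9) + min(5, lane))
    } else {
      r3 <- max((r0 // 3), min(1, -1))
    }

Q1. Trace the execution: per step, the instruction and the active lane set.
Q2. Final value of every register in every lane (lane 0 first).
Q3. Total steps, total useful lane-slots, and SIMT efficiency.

step 0: r1 <- 0                      {0,1,2,3,4,5,6,7,8,9,10,11,12,13,14,15}
step 1: eval (r1 < (4 + (lane // 3))) {0,1,2,3,4,5,6,7,8,9,10,11,12,13,14,15}
step 2: r0 <- r3                     {0,1,2,3,4,5,6,7,8,9,10,11,12,13,14,15}
step 3: r3 <- min(5, max(r1, r3))    {0,1,2,3,4,5,6,7,8,9,10,11,12,13,14,15}
step 4: r1 <- (r1 + 3)               {0,1,2,3,4,5,6,7,8,9,10,11,12,13,14,15}
step 5: eval (r1 < (4 + (lane // 3))) {0,1,2,3,4,5,6,7,8,9,10,11,12,13,14,15}
step 6: r0 <- r3                     {0,1,2,3,4,5,6,7,8,9,10,11,12,13,14,15}
step 7: r3 <- min(5, max(r1, r3))    {0,1,2,3,4,5,6,7,8,9,10,11,12,13,14,15}
step 8: r1 <- (r1 + 3)               {0,1,2,3,4,5,6,7,8,9,10,11,12,13,14,15}
step 9: eval (r1 < (4 + (lane // 3))) {0,1,2,3,4,5,6,7,8,9,10,11,12,13,14,15}
step 10: r0 <- r3                     {9,10,11,12,13,14,15}
step 11: r3 <- min(5, max(r1, r3))    {9,10,11,12,13,14,15}
step 12: r1 <- (r1 + 3)               {9,10,11,12,13,14,15}
step 13: eval (r1 < (4 + (lane // 3))) {9,10,11,12,13,14,15}
step 14: r1 <- 2                      {0,1,2,3,4,5,6,7,8,9,10,11,12,13,14,15}
step 15: eval (r1 < 5)                {0,1,2,3,4,5,6,7,8,9,10,11,12,13,14,15}
step 16: r1 <- ((10 * r3) + (11 * 11)) {0,1,2,3,4,5,6,7,8,9,10,11,12,13,14,15}
step 17: r1 <- (r1 + 2)               {0,1,2,3,4,5,6,7,8,9,10,11,12,13,14,15}
step 18: eval (r1 < 5)                {0,1,2,3,4,5,6,7,8,9,10,11,12,13,14,15}
step 19: eval (r1 <= max(lane, r3))   {0,1,2,3,4,5,6,7,8,9,10,11,12,13,14,15}
step 20: r3 <- max((r0 // 3), min(1, -1)) {0,1,2,3,4,5,6,7,8,9,10,11,12,13,14,15}

Answer: 21 steps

r0: 1,3,5,5,5,5,5,5,5,5,5,5,5,5,5,5
r3: 0,1,1,1,1,1,1,1,1,1,1,1,1,1,1,1
r1: 153,153,173,173,173,173,173,173,173,173,173,173,173,173,173,173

steps = 21; useful = 300; efficiency = 300/336 = 25/28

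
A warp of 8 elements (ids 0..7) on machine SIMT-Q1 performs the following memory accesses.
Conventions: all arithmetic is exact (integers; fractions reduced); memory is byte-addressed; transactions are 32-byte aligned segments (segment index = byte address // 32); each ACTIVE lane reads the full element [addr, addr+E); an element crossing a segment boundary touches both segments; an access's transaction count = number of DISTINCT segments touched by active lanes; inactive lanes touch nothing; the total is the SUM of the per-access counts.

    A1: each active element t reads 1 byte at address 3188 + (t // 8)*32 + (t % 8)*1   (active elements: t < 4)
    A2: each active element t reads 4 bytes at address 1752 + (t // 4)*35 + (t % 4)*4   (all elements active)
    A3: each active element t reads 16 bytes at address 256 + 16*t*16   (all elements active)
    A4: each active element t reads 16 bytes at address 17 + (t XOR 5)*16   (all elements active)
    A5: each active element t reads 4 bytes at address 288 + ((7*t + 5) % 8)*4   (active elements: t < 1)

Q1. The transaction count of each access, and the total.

A1: 1 transaction
A2: 3 transactions
A3: 8 transactions
A4: 5 transactions
A5: 1 transaction

Answer: 1,3,8,5,1; total 18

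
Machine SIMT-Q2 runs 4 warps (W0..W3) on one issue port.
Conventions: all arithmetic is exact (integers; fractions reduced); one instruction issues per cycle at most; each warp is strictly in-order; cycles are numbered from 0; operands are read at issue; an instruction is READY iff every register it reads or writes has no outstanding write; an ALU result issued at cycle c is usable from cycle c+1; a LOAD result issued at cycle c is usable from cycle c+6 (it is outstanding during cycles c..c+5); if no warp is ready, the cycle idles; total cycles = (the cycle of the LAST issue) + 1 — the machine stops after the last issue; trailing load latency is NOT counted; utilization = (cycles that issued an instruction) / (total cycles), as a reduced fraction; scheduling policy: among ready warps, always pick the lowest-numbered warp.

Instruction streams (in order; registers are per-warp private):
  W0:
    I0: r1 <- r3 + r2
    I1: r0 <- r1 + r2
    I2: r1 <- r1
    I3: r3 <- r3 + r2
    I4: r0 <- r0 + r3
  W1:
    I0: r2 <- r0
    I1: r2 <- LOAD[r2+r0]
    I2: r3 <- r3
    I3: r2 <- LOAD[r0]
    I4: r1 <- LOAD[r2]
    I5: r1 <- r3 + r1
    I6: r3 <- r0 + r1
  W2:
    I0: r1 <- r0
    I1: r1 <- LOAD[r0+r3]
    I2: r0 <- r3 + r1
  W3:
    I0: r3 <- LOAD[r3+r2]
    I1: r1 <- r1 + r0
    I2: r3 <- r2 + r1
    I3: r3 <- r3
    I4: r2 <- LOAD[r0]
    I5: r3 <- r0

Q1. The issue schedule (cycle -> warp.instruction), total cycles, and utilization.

cycle 0: W0.I0
cycle 1: W0.I1
cycle 2: W0.I2
cycle 3: W0.I3
cycle 4: W0.I4
cycle 5: W1.I0
cycle 6: W1.I1
cycle 7: W1.I2
cycle 8: W2.I0
cycle 9: W2.I1
cycle 10: W3.I0
cycle 11: W3.I1
cycle 12: W1.I3
cycle 13: idle
cycle 14: idle
cycle 15: W2.I2
cycle 16: W3.I2
cycle 17: W3.I3
cycle 18: W1.I4
cycle 19: W3.I4
cycle 20: W3.I5
cycle 21: idle
cycle 22: idle
cycle 23: idle
cycle 24: W1.I5
cycle 25: W1.I6

Answer: 26 cycles, utilization 21/26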